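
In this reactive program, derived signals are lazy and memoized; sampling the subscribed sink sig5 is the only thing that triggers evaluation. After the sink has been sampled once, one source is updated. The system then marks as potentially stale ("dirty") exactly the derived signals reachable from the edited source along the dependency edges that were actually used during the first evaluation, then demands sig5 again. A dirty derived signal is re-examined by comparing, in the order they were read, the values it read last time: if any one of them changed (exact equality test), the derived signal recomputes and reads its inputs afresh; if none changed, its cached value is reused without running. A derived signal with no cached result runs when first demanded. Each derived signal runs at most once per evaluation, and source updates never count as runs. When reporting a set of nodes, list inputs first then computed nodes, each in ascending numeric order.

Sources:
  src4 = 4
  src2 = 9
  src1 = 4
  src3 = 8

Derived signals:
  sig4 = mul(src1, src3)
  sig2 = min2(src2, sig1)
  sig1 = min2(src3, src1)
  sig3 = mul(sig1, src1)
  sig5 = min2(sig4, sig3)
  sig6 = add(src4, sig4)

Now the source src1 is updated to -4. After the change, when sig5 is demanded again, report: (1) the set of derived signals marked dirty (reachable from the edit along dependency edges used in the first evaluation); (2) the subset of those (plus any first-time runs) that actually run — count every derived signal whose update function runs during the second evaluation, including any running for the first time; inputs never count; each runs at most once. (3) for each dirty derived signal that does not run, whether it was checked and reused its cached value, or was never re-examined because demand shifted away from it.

First demand of the output computes:
  sig1 = min2(8, 4) = 4
  sig3 = mul(4, 4) = 16
  sig4 = mul(4, 8) = 32
  sig5 = min2(32, 16) = 16

After the edit, cleaning proceeds:
  sig1: a read changed (src1 4->-4) — executes, giving -4.
  sig3: a read changed (sig1 4->-4; src1 4->-4) — executes, giving 16 — identical to its old value.
  sig4: a read changed (src1 4->-4) — executes, giving -32.
  sig5: a read changed (sig4 32->-32) — executes, giving -32.

The edit dirties: sig1, sig3, sig4, sig5.
4 derived signals run: sig1, sig3, sig4, sig5.
No dirty derived signal escaped a run.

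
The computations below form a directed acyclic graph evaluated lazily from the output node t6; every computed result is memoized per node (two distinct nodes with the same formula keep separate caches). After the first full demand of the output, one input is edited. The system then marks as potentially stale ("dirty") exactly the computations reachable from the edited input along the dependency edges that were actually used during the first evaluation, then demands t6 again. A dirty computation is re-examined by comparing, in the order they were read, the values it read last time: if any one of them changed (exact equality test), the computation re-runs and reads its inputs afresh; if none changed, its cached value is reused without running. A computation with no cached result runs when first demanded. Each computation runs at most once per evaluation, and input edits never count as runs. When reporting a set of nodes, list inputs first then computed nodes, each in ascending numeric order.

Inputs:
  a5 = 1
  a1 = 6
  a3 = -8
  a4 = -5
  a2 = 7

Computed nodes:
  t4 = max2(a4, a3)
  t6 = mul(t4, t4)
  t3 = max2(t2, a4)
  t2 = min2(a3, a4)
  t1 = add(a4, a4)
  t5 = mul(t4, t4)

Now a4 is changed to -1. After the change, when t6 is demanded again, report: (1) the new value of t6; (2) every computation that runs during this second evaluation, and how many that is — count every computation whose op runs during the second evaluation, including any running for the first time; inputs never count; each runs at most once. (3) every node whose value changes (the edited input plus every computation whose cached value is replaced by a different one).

First demand of the output computes:
  t4 = max2(-5, -8) = -5
  t6 = mul(-5, -5) = 25

After the edit, cleaning proceeds:
  t4: a read changed (a4 -5->-1) — executes, giving -1.
  t6: a read changed (t4 -5->-1; t4 -5->-1) — executes, giving 1.

Demanding t6 again yields 1.
2 computations run: t4, t6.
The nodes whose values change: a4, t4, t6.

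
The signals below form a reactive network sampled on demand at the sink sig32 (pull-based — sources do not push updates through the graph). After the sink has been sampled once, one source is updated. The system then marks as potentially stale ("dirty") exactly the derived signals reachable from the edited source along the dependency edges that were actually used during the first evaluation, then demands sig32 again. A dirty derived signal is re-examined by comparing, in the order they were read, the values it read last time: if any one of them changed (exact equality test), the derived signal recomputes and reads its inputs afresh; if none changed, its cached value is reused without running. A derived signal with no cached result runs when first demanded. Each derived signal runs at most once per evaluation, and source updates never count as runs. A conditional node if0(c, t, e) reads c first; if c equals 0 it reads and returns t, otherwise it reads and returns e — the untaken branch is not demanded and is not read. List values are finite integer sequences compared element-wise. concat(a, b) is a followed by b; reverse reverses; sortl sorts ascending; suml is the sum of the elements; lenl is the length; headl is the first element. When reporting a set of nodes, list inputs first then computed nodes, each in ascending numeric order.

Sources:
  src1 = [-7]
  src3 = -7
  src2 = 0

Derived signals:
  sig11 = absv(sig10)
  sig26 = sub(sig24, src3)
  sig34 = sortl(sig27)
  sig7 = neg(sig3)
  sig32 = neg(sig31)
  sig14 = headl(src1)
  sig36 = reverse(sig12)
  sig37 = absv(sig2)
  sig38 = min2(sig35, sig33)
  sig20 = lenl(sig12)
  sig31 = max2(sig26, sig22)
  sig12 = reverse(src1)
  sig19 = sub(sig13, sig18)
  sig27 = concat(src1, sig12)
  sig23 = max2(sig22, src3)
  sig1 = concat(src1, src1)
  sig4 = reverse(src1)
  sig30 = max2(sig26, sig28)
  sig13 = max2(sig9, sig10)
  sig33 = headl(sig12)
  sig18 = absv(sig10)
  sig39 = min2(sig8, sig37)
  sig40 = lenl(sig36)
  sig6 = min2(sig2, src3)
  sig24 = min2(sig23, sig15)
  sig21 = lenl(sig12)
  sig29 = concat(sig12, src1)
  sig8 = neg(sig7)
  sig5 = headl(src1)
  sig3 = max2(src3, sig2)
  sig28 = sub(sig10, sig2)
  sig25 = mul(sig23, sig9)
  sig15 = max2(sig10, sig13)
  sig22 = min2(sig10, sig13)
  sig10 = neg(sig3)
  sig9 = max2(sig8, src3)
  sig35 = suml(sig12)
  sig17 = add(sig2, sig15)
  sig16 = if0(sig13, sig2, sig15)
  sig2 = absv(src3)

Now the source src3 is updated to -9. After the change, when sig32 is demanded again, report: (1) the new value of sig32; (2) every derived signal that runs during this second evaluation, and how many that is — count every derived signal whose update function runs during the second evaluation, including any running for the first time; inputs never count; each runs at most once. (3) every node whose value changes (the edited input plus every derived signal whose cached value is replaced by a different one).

sig32 now evaluates to 0.
Run set: sig2, sig3, sig7, sig8, sig9, sig10, sig13, sig15, sig22, sig23, sig24, sig26, sig31 (13 run).
Changed values: src3, sig2, sig3, sig7, sig8, sig9, sig10, sig13, sig15, sig22, sig23, sig24.
The important point: at sig32 every value read last time is unchanged, so the dirty flag clears without a run.

Initial pass — values computed on the first demand:
  sig2 = absv(-7) = 7
  sig3 = max2(-7, 7) = 7
  sig7 = neg(7) = -7
  sig8 = neg(-7) = 7
  sig9 = max2(7, -7) = 7
  sig10 = neg(7) = -7
  sig13 = max2(7, -7) = 7
  sig15 = max2(-7, 7) = 7
  sig22 = min2(-7, 7) = -7
  sig23 = max2(-7, -7) = -7
  sig24 = min2(-7, 7) = -7
  sig26 = sub(-7, -7) = 0
  sig31 = max2(0, -7) = 0
  sig32 = neg(0) = 0

Second demand — change propagation:
  sig2: re-runs because src3 -7->-9; new result 9.
  sig3: re-runs because src3 -7->-9; sig2 7->9; new result 9.
  sig7: re-runs because sig3 7->9; new result -9.
  sig8: re-runs because sig7 -7->-9; new result 9.
  sig9: re-runs because sig8 7->9; src3 -7->-9; new result 9.
  sig10: re-runs because sig3 7->9; new result -9.
  sig13: re-runs because sig9 7->9; sig10 -7->-9; new result 9.
  sig15: re-runs because sig10 -7->-9; sig13 7->9; new result 9.
  sig22: re-runs because sig10 -7->-9; sig13 7->9; new result -9.
  sig23: re-runs because sig22 -7->-9; src3 -7->-9; new result -9.
  sig24: re-runs because sig23 -7->-9; sig15 7->9; new result -9.
  sig26: re-runs because sig24 -7->-9; src3 -7->-9; new result 0 (unchanged).
  sig31: re-runs because sig22 -7->-9; new result 0 (unchanged).
  sig32: re-examined; everything it read last time is the same (sig31 unchanged) — cache 0 kept, no run.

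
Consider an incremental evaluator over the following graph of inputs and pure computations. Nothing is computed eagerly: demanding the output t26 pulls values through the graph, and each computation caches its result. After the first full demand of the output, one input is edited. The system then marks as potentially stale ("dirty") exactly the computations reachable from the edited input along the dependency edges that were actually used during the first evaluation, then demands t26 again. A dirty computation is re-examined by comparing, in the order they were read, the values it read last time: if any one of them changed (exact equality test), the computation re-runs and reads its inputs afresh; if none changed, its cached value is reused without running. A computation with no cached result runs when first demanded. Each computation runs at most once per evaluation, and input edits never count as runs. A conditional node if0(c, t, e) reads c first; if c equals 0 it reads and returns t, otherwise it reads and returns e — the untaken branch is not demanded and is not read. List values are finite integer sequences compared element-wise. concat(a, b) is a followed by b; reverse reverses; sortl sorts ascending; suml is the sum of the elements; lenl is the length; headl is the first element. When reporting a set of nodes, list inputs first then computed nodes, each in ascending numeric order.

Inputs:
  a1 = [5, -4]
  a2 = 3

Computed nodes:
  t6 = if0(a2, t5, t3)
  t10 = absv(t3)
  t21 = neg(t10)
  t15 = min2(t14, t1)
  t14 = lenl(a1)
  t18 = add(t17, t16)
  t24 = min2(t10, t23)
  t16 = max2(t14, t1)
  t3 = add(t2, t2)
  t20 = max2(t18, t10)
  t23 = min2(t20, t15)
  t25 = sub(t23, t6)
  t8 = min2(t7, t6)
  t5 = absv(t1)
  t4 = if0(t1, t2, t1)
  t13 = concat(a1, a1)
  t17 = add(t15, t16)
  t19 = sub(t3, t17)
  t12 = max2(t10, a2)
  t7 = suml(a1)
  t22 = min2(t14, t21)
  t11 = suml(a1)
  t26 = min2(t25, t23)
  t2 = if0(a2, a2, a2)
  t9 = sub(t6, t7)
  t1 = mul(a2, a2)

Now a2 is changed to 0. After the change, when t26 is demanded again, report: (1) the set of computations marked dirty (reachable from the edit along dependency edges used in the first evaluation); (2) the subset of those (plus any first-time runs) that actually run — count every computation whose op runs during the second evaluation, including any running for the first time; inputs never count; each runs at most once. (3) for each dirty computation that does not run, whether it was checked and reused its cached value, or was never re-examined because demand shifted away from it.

Initial pass — values computed on the first demand:
  t1 = mul(3, 3) = 9
  t2 = if0(a2=3 -> else branch a2) = 3
  t3 = add(3, 3) = 6
  t6 = if0(a2=3 -> else branch t3) = 6
  t10 = absv(6) = 6
  t14 = lenl([5, -4]) = 2
  t15 = min2(2, 9) = 2
  t16 = max2(2, 9) = 9
  t17 = add(2, 9) = 11
  t18 = add(11, 9) = 20
  t20 = max2(20, 6) = 20
  t23 = min2(20, 2) = 2
  t25 = sub(2, 6) = -4
  t26 = min2(-4, 2) = -4

Second demand — change propagation:
  t1: re-runs because a2 3->0; a2 3->0; new result 0.
  t2: re-runs because a2 3->0; a2 3->0; new result 0.
  t3: re-runs because t2 3->0; t2 3->0; new result 0.
  t5: newly demanded (no cache) — executes and yields 0.
  t6: re-runs because a2 3->0; t3 6->0; new result 0.
  t10: re-runs because t3 6->0; new result 0.
  t15: re-runs because t1 9->0; new result 0.
  t16: re-runs because t1 9->0; new result 2.
  t17: re-runs because t15 2->0; t16 9->2; new result 2.
  t18: re-runs because t17 11->2; t16 9->2; new result 4.
  t20: re-runs because t18 20->4; t10 6->0; new result 4.
  t23: re-runs because t20 20->4; t15 2->0; new result 0.
  t25: re-runs because t23 2->0; t6 6->0; new result 0.
  t26: re-runs because t25 -4->0; t23 2->0; new result 0.

The important point: the flipped condition pulls in fresh nodes; t5 runs for the first time.

Dirty set: t1, t2, t3, t6, t10, t15, t16, t17, t18, t20, t23, t25, t26.
Run set: t1, t2, t3, t5, t6, t10, t15, t16, t17, t18, t20, t23, t25, t26 (14 run).
All dirty computations ended up running.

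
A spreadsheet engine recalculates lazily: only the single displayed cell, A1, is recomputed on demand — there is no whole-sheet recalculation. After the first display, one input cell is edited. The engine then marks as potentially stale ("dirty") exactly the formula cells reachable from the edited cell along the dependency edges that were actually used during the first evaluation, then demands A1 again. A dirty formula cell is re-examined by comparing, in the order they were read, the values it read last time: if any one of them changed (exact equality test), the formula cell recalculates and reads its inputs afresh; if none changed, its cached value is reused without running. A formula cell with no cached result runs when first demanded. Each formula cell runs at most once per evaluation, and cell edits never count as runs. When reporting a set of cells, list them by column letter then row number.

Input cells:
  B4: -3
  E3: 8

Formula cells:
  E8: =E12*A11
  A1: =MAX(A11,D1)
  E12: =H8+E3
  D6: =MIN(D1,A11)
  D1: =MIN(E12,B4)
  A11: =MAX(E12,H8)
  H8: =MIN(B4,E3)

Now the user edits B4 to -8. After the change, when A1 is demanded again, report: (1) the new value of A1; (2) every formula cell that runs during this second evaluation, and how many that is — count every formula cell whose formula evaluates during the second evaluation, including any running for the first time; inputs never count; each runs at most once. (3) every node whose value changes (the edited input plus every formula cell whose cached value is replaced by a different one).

New value of A1: 0.
Formula cells that run: A1, A11, D1, E12, H8 — 5 in total.
Values that change: A1, A11, B4, D1, E12, H8.

First evaluation (everything demanded from the output):
  H8 = MIN(-3, 8) = -3
  E12 = -3 + 8 = 5
  A11 = MAX(5, -3) = 5
  D1 = MIN(5, -3) = -3
  A1 = MAX(5, -3) = 5

Propagation after the edit:
  H8: runs — B4 -3->-8; result -8.
  E12: runs — H8 -3->-8; result 0.
  A11: runs — E12 5->0; H8 -3->-8; result 0.
  D1: runs — E12 5->0; B4 -3->-8; result -8.
  A1: runs — A11 5->0; D1 -3->-8; result 0.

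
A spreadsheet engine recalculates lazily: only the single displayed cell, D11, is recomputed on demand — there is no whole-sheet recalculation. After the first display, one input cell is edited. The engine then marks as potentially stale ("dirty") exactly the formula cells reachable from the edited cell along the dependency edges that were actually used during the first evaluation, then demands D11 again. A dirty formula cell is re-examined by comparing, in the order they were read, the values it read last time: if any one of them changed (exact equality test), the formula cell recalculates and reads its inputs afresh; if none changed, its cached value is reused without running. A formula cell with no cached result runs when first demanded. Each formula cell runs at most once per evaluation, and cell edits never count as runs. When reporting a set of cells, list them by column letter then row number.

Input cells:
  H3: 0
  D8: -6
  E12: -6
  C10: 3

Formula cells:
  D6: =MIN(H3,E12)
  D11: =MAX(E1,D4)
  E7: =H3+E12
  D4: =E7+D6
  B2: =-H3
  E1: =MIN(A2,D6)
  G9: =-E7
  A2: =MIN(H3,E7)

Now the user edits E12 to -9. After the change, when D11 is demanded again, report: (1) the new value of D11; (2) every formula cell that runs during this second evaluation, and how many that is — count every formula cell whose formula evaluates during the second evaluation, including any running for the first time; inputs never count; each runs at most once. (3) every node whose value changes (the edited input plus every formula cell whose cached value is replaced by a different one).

First evaluation (everything demanded from the output):
  D6 = MIN(0, -6) = -6
  E7 = 0 + -6 = -6
  A2 = MIN(0, -6) = -6
  D4 = -6 + -6 = -12
  E1 = MIN(-6, -6) = -6
  D11 = MAX(-6, -12) = -6

Propagation after the edit:
  D6: runs — E12 -6->-9; result -9.
  E7: runs — E12 -6->-9; result -9.
  A2: runs — E7 -6->-9; result -9.
  D4: runs — E7 -6->-9; D6 -6->-9; result -18.
  E1: runs — A2 -6->-9; D6 -6->-9; result -9.
  D11: runs — E1 -6->-9; D4 -12->-18; result -9.

New value of D11: -9.
Formula cells that run: A2, D4, D6, D11, E1, E7 — 6 in total.
Values that change: A2, D4, D6, D11, E1, E7, E12.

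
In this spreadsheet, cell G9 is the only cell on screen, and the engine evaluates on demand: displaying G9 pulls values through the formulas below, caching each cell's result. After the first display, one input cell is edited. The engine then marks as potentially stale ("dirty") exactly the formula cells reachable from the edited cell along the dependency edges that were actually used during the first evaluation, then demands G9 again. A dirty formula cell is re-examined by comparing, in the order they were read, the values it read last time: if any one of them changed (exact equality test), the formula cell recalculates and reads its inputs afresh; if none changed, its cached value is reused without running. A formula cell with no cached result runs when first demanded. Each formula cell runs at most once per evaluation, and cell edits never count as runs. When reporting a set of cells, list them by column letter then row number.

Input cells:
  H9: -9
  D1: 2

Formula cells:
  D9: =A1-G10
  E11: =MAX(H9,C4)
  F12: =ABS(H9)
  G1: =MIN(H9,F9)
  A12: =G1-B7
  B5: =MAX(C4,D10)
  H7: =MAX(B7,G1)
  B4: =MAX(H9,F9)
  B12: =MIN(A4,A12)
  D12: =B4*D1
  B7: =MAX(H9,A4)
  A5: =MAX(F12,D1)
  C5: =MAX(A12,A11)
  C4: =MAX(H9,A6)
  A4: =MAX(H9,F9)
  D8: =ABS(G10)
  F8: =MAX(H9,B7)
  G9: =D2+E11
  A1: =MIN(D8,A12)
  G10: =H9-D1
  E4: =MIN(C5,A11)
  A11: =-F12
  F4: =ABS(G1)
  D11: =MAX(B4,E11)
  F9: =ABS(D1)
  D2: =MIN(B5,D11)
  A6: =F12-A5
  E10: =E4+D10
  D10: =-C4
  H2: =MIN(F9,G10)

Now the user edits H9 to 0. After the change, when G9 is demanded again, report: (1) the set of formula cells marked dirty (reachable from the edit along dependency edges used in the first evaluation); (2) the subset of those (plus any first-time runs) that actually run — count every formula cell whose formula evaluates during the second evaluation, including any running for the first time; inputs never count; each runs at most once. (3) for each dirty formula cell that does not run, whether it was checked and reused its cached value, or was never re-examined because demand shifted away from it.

Dirty set: A5, A6, B4, B5, C4, D2, D10, D11, E11, F12, G9.
Run set: A5, A6, B4, C4, E11, F12 (6 run).
Re-examined without running (cache reused): B5, D2, D10, D11, G9.
The important point: at D10 every value read last time is unchanged, so the dirty flag clears without a run.

Initial pass — values computed on the first demand:
  F9 = ABS(2) = 2
  B4 = MAX(-9, 2) = 2
  F12 = ABS(-9) = 9
  A5 = MAX(9, 2) = 9
  A6 = 9 - 9 = 0
  C4 = MAX(-9, 0) = 0
  D10 = -(0) = 0
  B5 = MAX(0, 0) = 0
  E11 = MAX(-9, 0) = 0
  D11 = MAX(2, 0) = 2
  D2 = MIN(0, 2) = 0
  G9 = 0 + 0 = 0

Second demand — change propagation:
  B4: re-runs because H9 -9->0; new result 2 (unchanged).
  F12: re-runs because H9 -9->0; new result 0.
  A5: re-runs because F12 9->0; new result 2.
  A6: re-runs because F12 9->0; A5 9->2; new result -2.
  C4: re-runs because H9 -9->0; A6 0->-2; new result 0 (unchanged).
  D10: re-examined; everything it read last time is the same (C4 unchanged) — cache 0 kept, no run.
  B5: re-examined; everything it read last time is the same (C4 unchanged, D10 unchanged) — cache 0 kept, no run.
  E11: re-runs because H9 -9->0; new result 0 (unchanged).
  D11: re-examined; everything it read last time is the same (B4 unchanged, E11 unchanged) — cache 2 kept, no run.
  D2: re-examined; everything it read last time is the same (B5 unchanged, D11 unchanged) — cache 0 kept, no run.
  G9: re-examined; everything it read last time is the same (D2 unchanged, E11 unchanged) — cache 0 kept, no run.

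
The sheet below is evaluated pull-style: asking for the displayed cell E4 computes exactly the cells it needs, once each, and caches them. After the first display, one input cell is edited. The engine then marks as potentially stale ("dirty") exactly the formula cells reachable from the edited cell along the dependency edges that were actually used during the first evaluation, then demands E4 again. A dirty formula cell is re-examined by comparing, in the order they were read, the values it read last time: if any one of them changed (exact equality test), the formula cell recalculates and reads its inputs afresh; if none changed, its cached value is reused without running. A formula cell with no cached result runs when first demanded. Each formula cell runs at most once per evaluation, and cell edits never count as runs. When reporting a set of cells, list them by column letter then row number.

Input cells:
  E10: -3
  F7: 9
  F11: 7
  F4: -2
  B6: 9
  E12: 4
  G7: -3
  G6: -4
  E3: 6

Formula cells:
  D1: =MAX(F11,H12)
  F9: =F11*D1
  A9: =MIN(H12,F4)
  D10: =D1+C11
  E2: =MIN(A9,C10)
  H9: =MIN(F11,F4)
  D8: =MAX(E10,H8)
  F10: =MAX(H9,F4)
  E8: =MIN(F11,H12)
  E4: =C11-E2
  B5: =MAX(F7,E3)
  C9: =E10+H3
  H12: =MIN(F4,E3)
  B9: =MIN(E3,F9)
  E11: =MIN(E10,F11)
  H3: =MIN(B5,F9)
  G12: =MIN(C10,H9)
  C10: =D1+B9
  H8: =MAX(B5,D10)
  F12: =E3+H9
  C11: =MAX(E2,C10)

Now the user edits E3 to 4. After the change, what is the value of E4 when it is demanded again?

Demanding E4 again yields 13.
Note where the cutoff bites: A9 is checked, finds nothing changed, and keeps its cache.

First demand of the output computes:
  H12 = MIN(-2, 6) = -2
  A9 = MIN(-2, -2) = -2
  D1 = MAX(7, -2) = 7
  F9 = 7 * 7 = 49
  B9 = MIN(6, 49) = 6
  C10 = 7 + 6 = 13
  E2 = MIN(-2, 13) = -2
  C11 = MAX(-2, 13) = 13
  E4 = 13 - -2 = 15

After the edit, cleaning proceeds:
  H12: a read changed (E3 6->4) — executes, giving -2 — identical to its old value.
  A9: dirty, but its reads are unchanged (H12 unchanged, F4 unchanged); cached -2 stands.
  D1: dirty, but its reads are unchanged (F11 unchanged, H12 unchanged); cached 7 stands.
  F9: dirty, but its reads are unchanged (F11 unchanged, D1 unchanged); cached 49 stands.
  B9: a read changed (E3 6->4) — executes, giving 4.
  C10: a read changed (B9 6->4) — executes, giving 11.
  E2: a read changed (C10 13->11) — executes, giving -2 — identical to its old value.
  C11: a read changed (C10 13->11) — executes, giving 11.
  E4: a read changed (C11 13->11) — executes, giving 13.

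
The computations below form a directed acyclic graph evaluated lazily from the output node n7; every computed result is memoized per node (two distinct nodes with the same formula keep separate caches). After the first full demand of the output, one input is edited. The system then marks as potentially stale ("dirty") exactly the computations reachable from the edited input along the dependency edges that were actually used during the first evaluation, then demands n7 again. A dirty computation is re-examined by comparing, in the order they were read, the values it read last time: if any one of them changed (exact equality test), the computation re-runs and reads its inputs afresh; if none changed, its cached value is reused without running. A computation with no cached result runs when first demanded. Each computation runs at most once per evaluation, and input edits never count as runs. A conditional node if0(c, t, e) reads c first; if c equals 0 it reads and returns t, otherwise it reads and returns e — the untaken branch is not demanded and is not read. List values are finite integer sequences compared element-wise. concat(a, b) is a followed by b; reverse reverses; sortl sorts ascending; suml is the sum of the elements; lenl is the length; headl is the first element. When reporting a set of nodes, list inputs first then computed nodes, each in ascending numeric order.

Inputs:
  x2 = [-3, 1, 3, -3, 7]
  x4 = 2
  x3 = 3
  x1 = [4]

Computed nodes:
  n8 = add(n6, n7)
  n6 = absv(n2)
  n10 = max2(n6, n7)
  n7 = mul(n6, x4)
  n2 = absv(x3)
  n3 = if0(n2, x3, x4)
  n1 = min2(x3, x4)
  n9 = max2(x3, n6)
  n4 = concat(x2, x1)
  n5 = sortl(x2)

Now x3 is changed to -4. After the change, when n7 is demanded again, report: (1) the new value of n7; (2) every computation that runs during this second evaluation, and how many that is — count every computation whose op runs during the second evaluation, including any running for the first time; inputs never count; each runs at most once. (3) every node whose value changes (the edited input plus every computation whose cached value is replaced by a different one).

Demanding n7 again yields 8.
3 computations run: n2, n6, n7.
The nodes whose values change: x3, n2, n6, n7.

First demand of the output computes:
  n2 = absv(3) = 3
  n6 = absv(3) = 3
  n7 = mul(3, 2) = 6

After the edit, cleaning proceeds:
  n2: a read changed (x3 3->-4) — executes, giving 4.
  n6: a read changed (n2 3->4) — executes, giving 4.
  n7: a read changed (n6 3->4) — executes, giving 8.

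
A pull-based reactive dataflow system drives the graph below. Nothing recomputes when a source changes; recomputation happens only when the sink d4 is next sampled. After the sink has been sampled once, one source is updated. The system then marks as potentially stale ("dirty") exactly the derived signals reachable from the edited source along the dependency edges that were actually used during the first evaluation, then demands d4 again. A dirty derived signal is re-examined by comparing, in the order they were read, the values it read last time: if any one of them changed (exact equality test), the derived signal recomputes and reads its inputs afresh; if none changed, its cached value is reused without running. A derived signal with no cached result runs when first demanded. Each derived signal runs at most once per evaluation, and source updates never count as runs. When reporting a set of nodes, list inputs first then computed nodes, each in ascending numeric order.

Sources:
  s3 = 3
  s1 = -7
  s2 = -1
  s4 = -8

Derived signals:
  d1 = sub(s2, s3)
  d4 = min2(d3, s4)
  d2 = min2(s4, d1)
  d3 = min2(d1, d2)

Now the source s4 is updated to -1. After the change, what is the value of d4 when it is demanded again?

New value of d4: -4.

First evaluation (everything demanded from the output):
  d1 = sub(-1, 3) = -4
  d2 = min2(-8, -4) = -8
  d3 = min2(-4, -8) = -8
  d4 = min2(-8, -8) = -8

Propagation after the edit:
  d2: runs — s4 -8->-1; result -4.
  d3: runs — d2 -8->-4; result -4.
  d4: runs — d3 -8->-4; s4 -8->-1; result -4.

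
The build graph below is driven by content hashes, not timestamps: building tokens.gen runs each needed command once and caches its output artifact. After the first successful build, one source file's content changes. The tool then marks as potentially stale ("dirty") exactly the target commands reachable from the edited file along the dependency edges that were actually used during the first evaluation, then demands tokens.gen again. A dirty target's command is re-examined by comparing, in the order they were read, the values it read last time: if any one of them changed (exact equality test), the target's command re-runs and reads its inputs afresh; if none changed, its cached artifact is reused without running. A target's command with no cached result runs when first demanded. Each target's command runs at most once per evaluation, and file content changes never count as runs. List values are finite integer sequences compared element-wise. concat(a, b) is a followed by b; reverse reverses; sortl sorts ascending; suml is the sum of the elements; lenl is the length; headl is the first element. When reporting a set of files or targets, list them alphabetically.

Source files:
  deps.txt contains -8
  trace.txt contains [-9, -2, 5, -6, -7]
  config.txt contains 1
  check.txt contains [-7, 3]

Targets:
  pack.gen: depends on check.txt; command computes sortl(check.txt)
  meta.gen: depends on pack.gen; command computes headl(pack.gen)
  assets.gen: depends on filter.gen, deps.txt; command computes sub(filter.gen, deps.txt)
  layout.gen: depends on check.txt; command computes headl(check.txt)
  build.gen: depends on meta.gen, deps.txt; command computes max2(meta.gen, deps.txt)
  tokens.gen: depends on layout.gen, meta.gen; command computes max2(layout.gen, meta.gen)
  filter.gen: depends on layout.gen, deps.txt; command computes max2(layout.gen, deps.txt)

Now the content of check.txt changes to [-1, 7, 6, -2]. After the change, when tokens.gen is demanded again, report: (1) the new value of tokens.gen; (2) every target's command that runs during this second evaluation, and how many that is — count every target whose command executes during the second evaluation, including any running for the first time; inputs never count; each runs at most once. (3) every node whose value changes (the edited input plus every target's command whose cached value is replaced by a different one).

tokens.gen now evaluates to -1.
Run set: layout.gen, meta.gen, pack.gen, tokens.gen (4 run).
Changed values: check.txt, layout.gen, meta.gen, pack.gen, tokens.gen.

Initial pass — values computed on the first demand:
  layout.gen = headl([-7, 3]) = -7
  pack.gen = sortl([-7, 3]) = [-7, 3]
  meta.gen = headl([-7, 3]) = -7
  tokens.gen = max2(-7, -7) = -7

Second demand — change propagation:
  layout.gen: re-runs because check.txt [-7, 3]->[-1, 7, 6, -2]; new result -1.
  pack.gen: re-runs because check.txt [-7, 3]->[-1, 7, 6, -2]; new result [-2, -1, 6, 7].
  meta.gen: re-runs because pack.gen [-7, 3]->[-2, -1, 6, 7]; new result -2.
  tokens.gen: re-runs because layout.gen -7->-1; meta.gen -7->-2; new result -1.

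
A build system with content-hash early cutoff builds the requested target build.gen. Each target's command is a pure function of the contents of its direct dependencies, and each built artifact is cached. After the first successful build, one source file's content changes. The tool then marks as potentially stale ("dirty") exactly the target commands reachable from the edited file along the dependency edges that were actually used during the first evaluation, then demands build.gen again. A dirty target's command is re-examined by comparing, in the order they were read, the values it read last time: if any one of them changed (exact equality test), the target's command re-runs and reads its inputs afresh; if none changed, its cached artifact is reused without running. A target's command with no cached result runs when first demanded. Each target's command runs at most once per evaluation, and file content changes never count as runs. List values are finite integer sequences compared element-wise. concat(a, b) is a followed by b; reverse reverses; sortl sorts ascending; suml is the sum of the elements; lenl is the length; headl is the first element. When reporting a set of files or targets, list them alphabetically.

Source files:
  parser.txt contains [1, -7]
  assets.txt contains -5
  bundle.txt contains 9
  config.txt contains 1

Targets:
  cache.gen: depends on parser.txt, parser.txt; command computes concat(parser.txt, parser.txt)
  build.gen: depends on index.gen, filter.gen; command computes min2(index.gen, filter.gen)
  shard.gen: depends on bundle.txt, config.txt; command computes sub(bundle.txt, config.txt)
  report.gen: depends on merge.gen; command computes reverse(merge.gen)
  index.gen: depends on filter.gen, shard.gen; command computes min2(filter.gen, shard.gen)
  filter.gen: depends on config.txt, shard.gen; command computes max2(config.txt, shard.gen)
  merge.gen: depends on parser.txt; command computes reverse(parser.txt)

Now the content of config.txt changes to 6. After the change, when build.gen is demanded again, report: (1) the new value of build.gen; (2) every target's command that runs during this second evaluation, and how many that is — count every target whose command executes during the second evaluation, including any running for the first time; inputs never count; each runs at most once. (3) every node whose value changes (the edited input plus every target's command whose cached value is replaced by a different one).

First evaluation (everything demanded from the output):
  shard.gen = sub(9, 1) = 8
  filter.gen = max2(1, 8) = 8
  index.gen = min2(8, 8) = 8
  build.gen = min2(8, 8) = 8

Propagation after the edit:
  shard.gen: runs — config.txt 1->6; result 3.
  filter.gen: runs — config.txt 1->6; shard.gen 8->3; result 6.
  index.gen: runs — filter.gen 8->6; shard.gen 8->3; result 3.
  build.gen: runs — index.gen 8->3; filter.gen 8->6; result 3.

New value of build.gen: 3.
Target commands that run: build.gen, filter.gen, index.gen, shard.gen — 4 in total.
Values that change: build.gen, config.txt, filter.gen, index.gen, shard.gen.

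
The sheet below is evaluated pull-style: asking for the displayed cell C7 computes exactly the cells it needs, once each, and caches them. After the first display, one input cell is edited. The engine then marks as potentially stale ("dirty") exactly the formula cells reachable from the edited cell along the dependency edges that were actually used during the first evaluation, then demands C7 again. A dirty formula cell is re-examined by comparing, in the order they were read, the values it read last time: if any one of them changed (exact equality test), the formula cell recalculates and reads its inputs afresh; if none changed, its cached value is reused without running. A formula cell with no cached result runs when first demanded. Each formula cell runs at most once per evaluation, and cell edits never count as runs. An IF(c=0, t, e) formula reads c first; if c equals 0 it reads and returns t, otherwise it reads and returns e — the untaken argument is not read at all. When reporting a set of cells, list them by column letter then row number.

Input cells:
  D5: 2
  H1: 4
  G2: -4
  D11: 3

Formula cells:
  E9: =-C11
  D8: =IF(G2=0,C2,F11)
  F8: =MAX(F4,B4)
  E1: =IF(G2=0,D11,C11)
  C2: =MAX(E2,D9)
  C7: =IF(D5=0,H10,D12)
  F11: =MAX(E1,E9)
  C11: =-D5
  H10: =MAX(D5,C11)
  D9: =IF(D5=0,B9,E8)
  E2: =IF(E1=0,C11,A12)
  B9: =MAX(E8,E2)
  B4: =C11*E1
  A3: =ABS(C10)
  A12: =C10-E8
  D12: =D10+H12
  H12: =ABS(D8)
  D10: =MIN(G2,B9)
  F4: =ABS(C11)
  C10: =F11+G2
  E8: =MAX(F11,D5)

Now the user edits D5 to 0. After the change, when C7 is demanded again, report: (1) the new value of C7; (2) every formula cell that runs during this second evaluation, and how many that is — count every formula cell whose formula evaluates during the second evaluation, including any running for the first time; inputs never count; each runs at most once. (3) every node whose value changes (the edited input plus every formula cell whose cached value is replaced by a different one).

First demand of the output computes:
  C11 = -(2) = -2
  E1 = IF(G2=0: G2=-4 -> else branch C11) = -2
  E9 = -(-2) = 2
  F11 = MAX(-2, 2) = 2
  C10 = 2 + -4 = -2
  D8 = IF(G2=0: G2=-4 -> else branch F11) = 2
  E8 = MAX(2, 2) = 2
  A12 = -2 - 2 = -4
  E2 = IF(E1=0: E1=-2 -> else branch A12) = -4
  B9 = MAX(2, -4) = 2
  D10 = MIN(-4, 2) = -4
  H12 = ABS(2) = 2
  D12 = -4 + 2 = -2
  C7 = IF(D5=0: D5=2 -> else branch D12) = -2

After the edit, cleaning proceeds:
  C11: a read changed (D5 2->0) — executes, giving 0.
  E1: stays stale; no demand reaches it after the flip.
  E9: stays stale; no demand reaches it after the flip.
  F11: stays stale; no demand reaches it after the flip.
  C10: stays stale; no demand reaches it after the flip.
  D8: stays stale; no demand reaches it after the flip.
  E8: stays stale; no demand reaches it after the flip.
  A12: stays stale; no demand reaches it after the flip.
  E2: stays stale; no demand reaches it after the flip.
  B9: stays stale; no demand reaches it after the flip.
  D10: stays stale; no demand reaches it after the flip.
  H10: had never run; runs now, result 0.
  H12: stays stale; no demand reaches it after the flip.
  D12: stays stale; no demand reaches it after the flip.
  C7: a read changed (D5 2->0) — executes, giving 0.

Note the branch switch — demand abandons A12, B9, C10, D8, D10, D12, E1, E2, E8, E9, F11, H12, which are never re-examined.

Demanding C7 again yields 0.
3 formula cells run: C7, C11, H10.
The nodes whose values change: C7, C11, D5.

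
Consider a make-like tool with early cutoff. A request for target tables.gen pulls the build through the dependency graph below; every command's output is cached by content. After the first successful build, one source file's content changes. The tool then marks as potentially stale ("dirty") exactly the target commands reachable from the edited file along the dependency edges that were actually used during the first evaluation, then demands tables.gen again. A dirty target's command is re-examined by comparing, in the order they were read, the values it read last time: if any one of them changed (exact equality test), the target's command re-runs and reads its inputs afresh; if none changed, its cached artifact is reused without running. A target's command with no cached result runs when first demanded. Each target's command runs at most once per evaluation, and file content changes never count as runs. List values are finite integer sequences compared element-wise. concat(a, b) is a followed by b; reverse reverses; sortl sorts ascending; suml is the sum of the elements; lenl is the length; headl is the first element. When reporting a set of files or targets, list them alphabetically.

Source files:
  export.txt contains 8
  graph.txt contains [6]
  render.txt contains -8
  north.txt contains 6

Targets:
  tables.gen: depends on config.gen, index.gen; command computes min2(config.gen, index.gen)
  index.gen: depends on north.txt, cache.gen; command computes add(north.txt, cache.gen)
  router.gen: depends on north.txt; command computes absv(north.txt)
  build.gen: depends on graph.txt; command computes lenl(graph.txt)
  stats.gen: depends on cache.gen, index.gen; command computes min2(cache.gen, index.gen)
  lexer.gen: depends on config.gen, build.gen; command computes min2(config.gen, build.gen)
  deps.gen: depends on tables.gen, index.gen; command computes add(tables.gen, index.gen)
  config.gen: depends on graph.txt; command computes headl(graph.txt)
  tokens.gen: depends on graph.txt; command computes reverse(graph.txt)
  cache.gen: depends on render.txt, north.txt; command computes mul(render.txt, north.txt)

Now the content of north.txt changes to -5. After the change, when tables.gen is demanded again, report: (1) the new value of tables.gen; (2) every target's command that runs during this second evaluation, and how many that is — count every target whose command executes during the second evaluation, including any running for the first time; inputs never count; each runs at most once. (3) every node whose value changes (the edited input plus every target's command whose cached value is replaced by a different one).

Demanding tables.gen again yields 6.
3 target commands run: cache.gen, index.gen, tables.gen.
The nodes whose values change: cache.gen, index.gen, north.txt, tables.gen.

First demand of the output computes:
  cache.gen = mul(-8, 6) = -48
  config.gen = headl([6]) = 6
  index.gen = add(6, -48) = -42
  tables.gen = min2(6, -42) = -42

After the edit, cleaning proceeds:
  cache.gen: a read changed (north.txt 6->-5) — executes, giving 40.
  index.gen: a read changed (north.txt 6->-5; cache.gen -48->40) — executes, giving 35.
  tables.gen: a read changed (index.gen -42->35) — executes, giving 6.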